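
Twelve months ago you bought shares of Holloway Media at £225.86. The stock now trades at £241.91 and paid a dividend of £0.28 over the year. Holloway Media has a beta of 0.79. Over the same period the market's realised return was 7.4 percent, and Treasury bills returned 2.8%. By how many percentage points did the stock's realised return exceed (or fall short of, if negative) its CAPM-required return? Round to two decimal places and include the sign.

Realised HPR = (P1 + D1 − P0) / P0 = (241.91 + 0.28 − 225.86) / 225.86 = 16.33 / 225.86 = 7.2301%
MRP = 7.4% − 2.8% = 4.60%
CAPM required = R_f + β·MRP = 2.8% + 0.79 × 4.6% = 6.4340%
α = realised − required = 7.2301% − 6.4340% = +0.80%

+0.80%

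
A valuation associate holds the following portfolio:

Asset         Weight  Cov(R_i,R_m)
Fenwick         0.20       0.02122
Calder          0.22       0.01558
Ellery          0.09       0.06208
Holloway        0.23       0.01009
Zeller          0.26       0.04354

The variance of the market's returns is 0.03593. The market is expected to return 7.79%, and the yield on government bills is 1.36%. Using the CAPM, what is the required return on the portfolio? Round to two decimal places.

6.17%

β_Fenwick = 0.02122 / 0.03593 = 0.5906
β_Calder = 0.01558 / 0.03593 = 0.4336
β_Ellery = 0.06208 / 0.03593 = 1.7278
β_Holloway = 0.01009 / 0.03593 = 0.2808
β_Zeller = 0.04354 / 0.03593 = 1.2118
β_P = Σ w_i β_i = 0.20×0.5906 + 0.22×0.4336 + 0.09×1.7278 + 0.23×0.2808 + 0.26×1.2118 = 0.7487
MRP = 7.79% − 1.36% = 6.43%
E(R_P) = R_f + β_P × MRP = 1.36% + 0.7487 × 6.43% = 6.17%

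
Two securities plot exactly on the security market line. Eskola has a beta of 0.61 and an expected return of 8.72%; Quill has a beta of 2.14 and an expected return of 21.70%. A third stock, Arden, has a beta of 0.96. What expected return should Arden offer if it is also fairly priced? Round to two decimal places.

11.69%

MRP (SML slope) = (21.70% − 8.72%) / (2.14 − 0.61) = 12.98% / 1.53 = 8.4837%
R_f (intercept) = 8.72% − 0.61 × 8.4837% = 3.5449%
E(R_Arden) = R_f + β × MRP = 3.5449% + 0.96 × 8.4837% = 11.69%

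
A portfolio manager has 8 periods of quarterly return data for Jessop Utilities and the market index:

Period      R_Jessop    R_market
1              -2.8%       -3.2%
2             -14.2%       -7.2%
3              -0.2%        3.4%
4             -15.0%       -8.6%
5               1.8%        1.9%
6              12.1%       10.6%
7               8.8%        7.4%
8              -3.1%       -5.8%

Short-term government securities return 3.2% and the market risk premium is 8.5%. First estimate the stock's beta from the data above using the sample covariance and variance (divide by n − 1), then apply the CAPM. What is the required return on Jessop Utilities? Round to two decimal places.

14.12%

Mean R_i = (-2.8 − 14.2 − 0.2 − 15.0 + 1.8 + 12.1 + 8.8 − 3.1) / 8 = -1.5750%
Mean R_m = (-3.2 − 7.2 + 3.4 − 8.6 + 1.9 + 10.6 + 7.4 − 5.8) / 8 = -0.1875%
Σ(R_i − R̄_i)(R_m − R̄_m) = 451.9375  ⇒  Cov = 451.9375 / 7 = 64.5625
Σ(R_m − R̄_m)² = 351.6888  ⇒  Var(R_m) = 351.6888 / 7 = 50.2413
β = Cov / Var(R_m) = 64.5625 / 50.2413 = 1.2850
E(R) = R_f + β × MRP = 3.2% + 1.2850 × 8.5% = 14.12%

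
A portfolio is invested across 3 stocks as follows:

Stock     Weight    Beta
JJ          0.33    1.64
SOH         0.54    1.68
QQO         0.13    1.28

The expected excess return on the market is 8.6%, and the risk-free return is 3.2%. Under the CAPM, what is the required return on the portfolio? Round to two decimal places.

17.09%

β_P = Σ w_i β_i = 0.33×1.64 + 0.54×1.68 + 0.13×1.28 = 1.6148
E(R_P) = R_f + β_P × MRP = 3.2% + 1.6148 × 8.6% = 17.09%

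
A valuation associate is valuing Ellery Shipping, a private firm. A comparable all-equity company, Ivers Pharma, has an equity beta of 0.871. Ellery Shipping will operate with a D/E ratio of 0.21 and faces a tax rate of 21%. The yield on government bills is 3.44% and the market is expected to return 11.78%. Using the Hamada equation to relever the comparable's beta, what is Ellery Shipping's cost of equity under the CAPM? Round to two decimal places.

11.91%

β_L = β_U × [1 + (1 − t)(D/E)] = 0.871 × [1 + (1 − 0.21) × 0.21]
    = 0.871 × [1 + 0.79 × 0.21] = 0.871 × 1.1659 = 1.0155
MRP = 11.78% − 3.44% = 8.34%
E(R) = R_f + β_L × MRP = 3.44% + 1.0155 × 8.34% = 11.91%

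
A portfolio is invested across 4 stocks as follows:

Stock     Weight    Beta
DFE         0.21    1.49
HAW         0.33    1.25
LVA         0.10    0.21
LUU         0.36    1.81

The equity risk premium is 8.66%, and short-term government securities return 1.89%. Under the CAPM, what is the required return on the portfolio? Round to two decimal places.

β_P = Σ w_i β_i = 0.21×1.49 + 0.33×1.25 + 0.10×0.21 + 0.36×1.81 = 1.3980
E(R_P) = R_f + β_P × MRP = 1.89% + 1.3980 × 8.66% = 14.00%

14.00%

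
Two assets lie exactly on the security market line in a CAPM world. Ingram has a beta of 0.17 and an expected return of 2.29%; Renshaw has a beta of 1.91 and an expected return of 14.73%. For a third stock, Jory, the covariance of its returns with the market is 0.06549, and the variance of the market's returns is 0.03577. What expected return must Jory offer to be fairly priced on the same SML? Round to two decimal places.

14.16%

MRP = (14.73% − 2.29%) / (1.91 − 0.17) = 7.1494%
R_f = 2.29% − 0.17 × 7.1494% = 1.0746%
β_Jory = Cov / Var(R_m) = 0.06549 / 0.03577 = 1.8309
E(R_Jory) = R_f + β × MRP = 1.0746% + 1.8309 × 7.1494% = 14.16%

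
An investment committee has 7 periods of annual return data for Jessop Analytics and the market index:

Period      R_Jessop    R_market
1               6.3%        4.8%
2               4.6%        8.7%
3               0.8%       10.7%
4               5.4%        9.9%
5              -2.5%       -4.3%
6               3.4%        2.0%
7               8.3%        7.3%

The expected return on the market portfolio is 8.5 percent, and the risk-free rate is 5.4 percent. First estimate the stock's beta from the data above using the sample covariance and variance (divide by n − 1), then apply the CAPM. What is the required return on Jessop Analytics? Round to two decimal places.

Mean R_i = (6.3 + 4.6 + 0.8 + 5.4 − 2.5 + 3.4 + 8.3) / 7 = 3.7571%
Mean R_m = (4.8 + 8.7 + 10.7 + 9.9 − 4.3 + 2.0 + 7.3) / 7 = 5.5857%
Σ(R_i − R̄_i)(R_m − R̄_m) = 63.5157  ⇒  Cov = 63.5157 / 6 = 10.5860
Σ(R_m − R̄_m)² = 168.6086  ⇒  Var(R_m) = 168.6086 / 6 = 28.1014
β = Cov / Var(R_m) = 10.5860 / 28.1014 = 0.3767
MRP = 8.5% − 5.4% = 3.10%
E(R) = R_f + β × MRP = 5.4% + 0.3767 × 3.1% = 6.57%

6.57%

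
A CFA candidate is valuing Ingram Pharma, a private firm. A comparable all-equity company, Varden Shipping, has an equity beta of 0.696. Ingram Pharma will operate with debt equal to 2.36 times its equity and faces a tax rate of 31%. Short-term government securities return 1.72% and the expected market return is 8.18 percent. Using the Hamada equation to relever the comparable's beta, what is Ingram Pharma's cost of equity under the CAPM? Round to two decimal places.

13.54%

β_L = β_U × [1 + (1 − t)(D/E)] = 0.696 × [1 + (1 − 0.31) × 2.36]
    = 0.696 × [1 + 0.69 × 2.36] = 0.696 × 2.6284 = 1.8294
MRP = 8.18% − 1.72% = 6.46%
E(R) = R_f + β_L × MRP = 1.72% + 1.8294 × 6.46% = 13.54%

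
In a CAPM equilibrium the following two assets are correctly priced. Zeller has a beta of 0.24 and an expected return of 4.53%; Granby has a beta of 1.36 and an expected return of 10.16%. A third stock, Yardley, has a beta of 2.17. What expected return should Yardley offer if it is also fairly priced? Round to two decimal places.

MRP (SML slope) = (10.16% − 4.53%) / (1.36 − 0.24) = 5.63% / 1.12 = 5.0268%
R_f (intercept) = 4.53% − 0.24 × 5.0268% = 3.3236%
E(R_Yardley) = R_f + β × MRP = 3.3236% + 2.17 × 5.0268% = 14.23%

14.23%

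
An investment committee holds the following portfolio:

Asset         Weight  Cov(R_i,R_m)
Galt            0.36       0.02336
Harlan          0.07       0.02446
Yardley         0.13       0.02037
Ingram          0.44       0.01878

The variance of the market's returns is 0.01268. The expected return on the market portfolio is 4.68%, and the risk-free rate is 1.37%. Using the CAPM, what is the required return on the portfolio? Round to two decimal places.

β_Galt = 0.02336 / 0.01268 = 1.8423
β_Harlan = 0.02446 / 0.01268 = 1.9290
β_Yardley = 0.02037 / 0.01268 = 1.6065
β_Ingram = 0.01878 / 0.01268 = 1.4811
β_P = Σ w_i β_i = 0.36×1.8423 + 0.07×1.9290 + 0.13×1.6065 + 0.44×1.4811 = 1.6588
MRP = 4.68% − 1.37% = 3.31%
E(R_P) = R_f + β_P × MRP = 1.37% + 1.6588 × 3.31% = 6.86%

6.86%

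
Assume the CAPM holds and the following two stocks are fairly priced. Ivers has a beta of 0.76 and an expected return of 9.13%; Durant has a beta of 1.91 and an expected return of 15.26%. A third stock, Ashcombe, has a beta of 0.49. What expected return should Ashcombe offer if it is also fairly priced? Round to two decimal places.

MRP (SML slope) = (15.26% − 9.13%) / (1.91 − 0.76) = 6.13% / 1.15 = 5.3304%
R_f (intercept) = 9.13% − 0.76 × 5.3304% = 5.0789%
E(R_Ashcombe) = R_f + β × MRP = 5.0789% + 0.49 × 5.3304% = 7.69%

7.69%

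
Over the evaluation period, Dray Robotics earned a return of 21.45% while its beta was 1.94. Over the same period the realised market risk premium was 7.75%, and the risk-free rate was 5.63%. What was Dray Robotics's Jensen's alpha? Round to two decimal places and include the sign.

CAPM benchmark = R_f + β(R_m − R_f) = 5.63% + 1.94 × 7.75% = 20.6650%
α = actual − benchmark = 21.45% − 20.6650% = +0.79%

+0.79%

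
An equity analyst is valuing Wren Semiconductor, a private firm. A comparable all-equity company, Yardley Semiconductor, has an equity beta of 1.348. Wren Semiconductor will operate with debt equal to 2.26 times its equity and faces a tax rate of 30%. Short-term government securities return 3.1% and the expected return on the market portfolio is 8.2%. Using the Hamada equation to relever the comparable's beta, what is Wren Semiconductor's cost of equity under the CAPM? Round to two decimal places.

20.85%

β_L = β_U × [1 + (1 − t)(D/E)] = 1.348 × [1 + (1 − 0.30) × 2.26]
    = 1.348 × [1 + 0.70 × 2.26] = 1.348 × 2.5820 = 3.4805
MRP = 8.2% − 3.1% = 5.10%
E(R) = R_f + β_L × MRP = 3.1% + 3.4805 × 5.1% = 20.85%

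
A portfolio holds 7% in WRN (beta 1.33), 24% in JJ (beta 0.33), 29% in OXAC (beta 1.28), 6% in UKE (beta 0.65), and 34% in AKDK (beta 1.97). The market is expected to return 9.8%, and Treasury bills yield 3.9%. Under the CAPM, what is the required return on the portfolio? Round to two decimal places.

11.29%

β_P = Σ w_i β_i = 0.07×1.33 + 0.24×0.33 + 0.29×1.28 + 0.06×0.65 + 0.34×1.97 = 1.2523
MRP = 9.8% − 3.9% = 5.90%
E(R_P) = R_f + β_P × MRP = 3.9% + 1.2523 × 5.9% = 11.29%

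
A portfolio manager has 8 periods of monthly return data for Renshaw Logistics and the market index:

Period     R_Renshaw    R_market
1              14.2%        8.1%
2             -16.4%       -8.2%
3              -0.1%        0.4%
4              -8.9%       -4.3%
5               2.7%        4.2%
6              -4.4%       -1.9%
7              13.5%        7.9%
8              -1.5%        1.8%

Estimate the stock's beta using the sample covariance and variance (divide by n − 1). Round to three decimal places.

Mean R_i = (14.2 − 16.4 − 0.1 − 8.9 + 2.7 − 4.4 + 13.5 − 1.5) / 8 = -0.1125%
Mean R_m = (8.1 − 8.2 + 0.4 − 4.3 + 4.2 − 1.9 + 7.9 + 1.8) / 8 = 1.0000%
Σ(R_i − R̄_i)(R_m − R̄_m) = 412.2800  ⇒  Cov = 412.2800 / 7 = 58.8971
Σ(R_m − R̄_m)² = 230.4000  ⇒  Var(R_m) = 230.4000 / 7 = 32.9143
β = Cov / Var(R_m) = 58.8971 / 32.9143 = 1.7894

1.789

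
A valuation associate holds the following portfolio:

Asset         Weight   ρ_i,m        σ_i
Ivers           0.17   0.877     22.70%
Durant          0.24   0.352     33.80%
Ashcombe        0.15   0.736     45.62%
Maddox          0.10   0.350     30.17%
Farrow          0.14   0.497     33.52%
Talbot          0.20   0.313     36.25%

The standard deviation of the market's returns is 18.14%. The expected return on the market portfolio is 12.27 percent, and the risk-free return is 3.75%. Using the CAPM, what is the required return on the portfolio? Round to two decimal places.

β_Ivers = 0.877 × 22.70% / 18.14% = 1.0975
β_Durant = 0.352 × 33.80% / 18.14% = 0.6559
β_Ashcombe = 0.736 × 45.62% / 18.14% = 1.8510
β_Maddox = 0.350 × 30.17% / 18.14% = 0.5821
β_Farrow = 0.497 × 33.52% / 18.14% = 0.9184
β_Talbot = 0.313 × 36.25% / 18.14% = 0.6255
β_P = Σ w_i β_i = 0.17×1.0975 + 0.24×0.6559 + 0.15×1.8510 + 0.10×0.5821 + 0.14×0.9184 + 0.20×0.6255 = 0.9335
MRP = 12.27% − 3.75% = 8.52%
E(R_P) = R_f + β_P × MRP = 3.75% + 0.9335 × 8.52% = 11.70%

11.70%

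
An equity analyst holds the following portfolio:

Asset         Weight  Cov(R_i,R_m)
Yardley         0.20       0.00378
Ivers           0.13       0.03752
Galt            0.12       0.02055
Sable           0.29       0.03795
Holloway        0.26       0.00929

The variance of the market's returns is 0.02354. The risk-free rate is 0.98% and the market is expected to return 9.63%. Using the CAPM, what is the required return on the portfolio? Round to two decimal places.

β_Yardley = 0.00378 / 0.02354 = 0.1606
β_Ivers = 0.03752 / 0.02354 = 1.5939
β_Galt = 0.02055 / 0.02354 = 0.8730
β_Sable = 0.03795 / 0.02354 = 1.6121
β_Holloway = 0.00929 / 0.02354 = 0.3946
β_P = Σ w_i β_i = 0.20×0.1606 + 0.13×1.5939 + 0.12×0.8730 + 0.29×1.6121 + 0.26×0.3946 = 0.9142
MRP = 9.63% − 0.98% = 8.65%
E(R_P) = R_f + β_P × MRP = 0.98% + 0.9142 × 8.65% = 8.89%

8.89%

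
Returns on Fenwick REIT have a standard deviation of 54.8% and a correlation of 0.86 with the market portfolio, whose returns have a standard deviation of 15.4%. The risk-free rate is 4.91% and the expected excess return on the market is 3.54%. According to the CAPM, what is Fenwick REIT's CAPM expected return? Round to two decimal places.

β = ρ × σ_i / σ_m = 0.86 × 54.8% / 15.4% = 3.0603
E(R) = 4.91% + 3.0603 × 3.54% = 15.74%

15.74%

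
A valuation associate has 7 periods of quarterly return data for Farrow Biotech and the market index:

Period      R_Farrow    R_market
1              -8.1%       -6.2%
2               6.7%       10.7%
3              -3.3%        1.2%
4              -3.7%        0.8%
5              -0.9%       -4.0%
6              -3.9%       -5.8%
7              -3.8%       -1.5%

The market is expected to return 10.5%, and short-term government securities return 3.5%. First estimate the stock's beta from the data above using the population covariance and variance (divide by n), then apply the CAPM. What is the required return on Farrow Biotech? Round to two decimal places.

Mean R_i = (-8.1 + 6.7 − 3.3 − 3.7 − 0.9 − 3.9 − 3.8) / 7 = -2.4286%
Mean R_m = (-6.2 + 10.7 + 1.2 + 0.8 − 4.0 − 5.8 − 1.5) / 7 = -0.6857%
Σ(R_i − R̄_i)(R_m − R̄_m) = 135.2529  ⇒  Cov = 135.2529 / 7 = 19.3218
Σ(R_m − R̄_m)² = 203.6086  ⇒  Var(R_m) = 203.6086 / 7 = 29.0869
β = Cov / Var(R_m) = 19.3218 / 29.0869 = 0.6643
MRP = 10.5% − 3.5% = 7.00%
E(R) = R_f + β × MRP = 3.5% + 0.6643 × 7.0% = 8.15%

8.15%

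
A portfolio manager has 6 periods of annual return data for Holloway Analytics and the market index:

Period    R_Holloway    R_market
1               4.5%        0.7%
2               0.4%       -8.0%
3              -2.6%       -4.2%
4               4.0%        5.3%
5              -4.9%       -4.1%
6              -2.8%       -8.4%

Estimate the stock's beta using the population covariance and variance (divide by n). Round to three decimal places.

Mean R_i = (4.5 + 0.4 − 2.6 + 4.0 − 4.9 − 2.8) / 6 = -0.2333%
Mean R_m = (0.7 − 8.0 − 4.2 + 5.3 − 4.1 − 8.4) / 6 = -3.1167%
Σ(R_i − R̄_i)(R_m − R̄_m) = 71.3167  ⇒  Cov = 71.3167 / 6 = 11.8861
Σ(R_m − R̄_m)² = 139.3083  ⇒  Var(R_m) = 139.3083 / 6 = 23.2181
β = Cov / Var(R_m) = 11.8861 / 23.2181 = 0.5119

0.512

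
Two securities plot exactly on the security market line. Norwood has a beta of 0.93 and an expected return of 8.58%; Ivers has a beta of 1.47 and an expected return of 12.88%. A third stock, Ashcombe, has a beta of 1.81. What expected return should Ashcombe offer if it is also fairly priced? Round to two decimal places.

MRP (SML slope) = (12.88% − 8.58%) / (1.47 − 0.93) = 4.30% / 0.54 = 7.9630%
R_f (intercept) = 8.58% − 0.93 × 7.9630% = 1.1744%
E(R_Ashcombe) = R_f + β × MRP = 1.1744% + 1.81 × 7.9630% = 15.59%

15.59%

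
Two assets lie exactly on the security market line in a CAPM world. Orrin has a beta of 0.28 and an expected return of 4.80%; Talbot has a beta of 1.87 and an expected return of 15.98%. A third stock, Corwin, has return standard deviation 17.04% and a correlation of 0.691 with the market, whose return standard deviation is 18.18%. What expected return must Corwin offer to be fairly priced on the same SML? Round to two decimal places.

MRP = (15.98% − 4.80%) / (1.87 − 0.28) = 7.0314%
R_f = 4.80% − 0.28 × 7.0314% = 2.8312%
β_Corwin = ρ·σ_i/σ_m = 0.691 × 17.04 / 18.18 = 0.6477
E(R_Corwin) = R_f + β × MRP = 2.8312% + 0.6477 × 7.0314% = 7.39%

7.39%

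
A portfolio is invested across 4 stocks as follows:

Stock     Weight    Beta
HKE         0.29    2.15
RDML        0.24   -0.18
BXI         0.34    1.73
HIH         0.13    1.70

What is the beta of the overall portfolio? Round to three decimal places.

β_P = Σ w_i β_i = 0.29×2.15 + 0.24×-0.18 + 0.34×1.73 + 0.13×1.70 = 1.3895

1.390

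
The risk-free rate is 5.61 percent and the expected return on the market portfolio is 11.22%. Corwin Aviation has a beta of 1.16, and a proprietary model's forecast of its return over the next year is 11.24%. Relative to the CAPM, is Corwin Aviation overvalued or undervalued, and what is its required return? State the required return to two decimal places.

Overvalued; required return 12.12%

MRP = 11.22% − 5.61% = 5.61%
Required return = R_f + β·MRP = 5.61% + 1.16 × 5.61% = 12.12%
Forecast 11.24% < required 12.12% → the stock plots below the SML → overvalued.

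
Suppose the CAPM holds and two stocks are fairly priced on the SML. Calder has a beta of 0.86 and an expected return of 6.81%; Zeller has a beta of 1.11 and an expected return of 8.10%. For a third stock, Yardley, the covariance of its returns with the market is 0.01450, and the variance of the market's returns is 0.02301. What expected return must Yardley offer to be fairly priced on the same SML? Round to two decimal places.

5.62%

MRP = (8.10% − 6.81%) / (1.11 − 0.86) = 5.1600%
R_f = 6.81% − 0.86 × 5.1600% = 2.3724%
β_Yardley = Cov / Var(R_m) = 0.01450 / 0.02301 = 0.6302
E(R_Yardley) = R_f + β × MRP = 2.3724% + 0.6302 × 5.1600% = 5.62%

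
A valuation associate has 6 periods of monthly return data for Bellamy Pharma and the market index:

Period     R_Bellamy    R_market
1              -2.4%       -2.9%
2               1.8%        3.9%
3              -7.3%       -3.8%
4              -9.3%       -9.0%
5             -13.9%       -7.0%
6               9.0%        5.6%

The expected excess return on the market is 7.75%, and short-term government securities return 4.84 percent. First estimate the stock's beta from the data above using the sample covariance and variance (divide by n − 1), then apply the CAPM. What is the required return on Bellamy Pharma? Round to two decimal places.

15.05%

Mean R_i = (-2.4 + 1.8 − 7.3 − 9.3 − 13.9 + 9.0) / 6 = -3.6833%
Mean R_m = (-2.9 + 3.9 − 3.8 − 9.0 − 7.0 + 5.6) / 6 = -2.2000%
Σ(R_i − R̄_i)(R_m − R̄_m) = 224.5000  ⇒  Cov = 224.5000 / 5 = 44.9000
Σ(R_m − R̄_m)² = 170.3800  ⇒  Var(R_m) = 170.3800 / 5 = 34.0760
β = Cov / Var(R_m) = 44.9000 / 34.0760 = 1.3176
E(R) = R_f + β × MRP = 4.84% + 1.3176 × 7.75% = 15.05%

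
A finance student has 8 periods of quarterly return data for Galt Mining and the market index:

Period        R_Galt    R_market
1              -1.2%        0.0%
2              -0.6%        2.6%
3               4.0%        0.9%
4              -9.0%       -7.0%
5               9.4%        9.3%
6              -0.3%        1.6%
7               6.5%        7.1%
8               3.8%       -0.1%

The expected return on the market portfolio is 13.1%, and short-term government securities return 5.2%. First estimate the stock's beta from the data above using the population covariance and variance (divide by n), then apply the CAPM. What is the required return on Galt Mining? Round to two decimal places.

13.33%

Mean R_i = (-1.2 − 0.6 + 4.0 − 9.0 + 9.4 − 0.3 + 6.5 + 3.8) / 8 = 1.5750%
Mean R_m = (0.0 + 2.6 + 0.9 − 7.0 + 9.3 + 1.6 + 7.1 − 0.1) / 8 = 1.8000%
Σ(R_i − R̄_i)(R_m − R̄_m) = 175.0700  ⇒  Cov = 175.0700 / 8 = 21.8838
Σ(R_m − R̄_m)² = 170.1200  ⇒  Var(R_m) = 170.1200 / 8 = 21.2650
β = Cov / Var(R_m) = 21.8838 / 21.2650 = 1.0291
MRP = 13.1% − 5.2% = 7.90%
E(R) = R_f + β × MRP = 5.2% + 1.0291 × 7.9% = 13.33%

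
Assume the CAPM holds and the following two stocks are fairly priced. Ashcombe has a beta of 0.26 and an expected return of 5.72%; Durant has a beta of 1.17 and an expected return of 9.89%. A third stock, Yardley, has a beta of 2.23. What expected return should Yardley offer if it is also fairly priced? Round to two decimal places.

14.75%

MRP (SML slope) = (9.89% − 5.72%) / (1.17 − 0.26) = 4.17% / 0.91 = 4.5824%
R_f (intercept) = 5.72% − 0.26 × 4.5824% = 4.5286%
E(R_Yardley) = R_f + β × MRP = 4.5286% + 2.23 × 4.5824% = 14.75%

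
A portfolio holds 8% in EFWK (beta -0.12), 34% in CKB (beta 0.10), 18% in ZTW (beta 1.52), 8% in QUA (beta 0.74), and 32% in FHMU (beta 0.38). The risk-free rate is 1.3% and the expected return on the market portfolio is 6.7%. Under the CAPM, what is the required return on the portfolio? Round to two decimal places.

β_P = Σ w_i β_i = 0.08×-0.12 + 0.34×0.10 + 0.18×1.52 + 0.08×0.74 + 0.32×0.38 = 0.4788
MRP = 6.7% − 1.3% = 5.40%
E(R_P) = R_f + β_P × MRP = 1.3% + 0.4788 × 5.4% = 3.89%

3.89%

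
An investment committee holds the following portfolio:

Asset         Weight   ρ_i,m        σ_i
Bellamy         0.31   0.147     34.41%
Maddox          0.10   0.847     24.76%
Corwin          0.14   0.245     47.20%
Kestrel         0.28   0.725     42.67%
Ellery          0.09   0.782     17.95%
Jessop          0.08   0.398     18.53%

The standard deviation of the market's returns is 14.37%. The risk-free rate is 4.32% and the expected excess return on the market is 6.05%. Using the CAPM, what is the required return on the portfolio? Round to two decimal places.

β_Bellamy = 0.147 × 34.41% / 14.37% = 0.3520
β_Maddox = 0.847 × 24.76% / 14.37% = 1.4594
β_Corwin = 0.245 × 47.20% / 14.37% = 0.8047
β_Kestrel = 0.725 × 42.67% / 14.37% = 2.1528
β_Ellery = 0.782 × 17.95% / 14.37% = 0.9768
β_Jessop = 0.398 × 18.53% / 14.37% = 0.5132
β_P = Σ w_i β_i = 0.31×0.3520 + 0.10×1.4594 + 0.14×0.8047 + 0.28×2.1528 + 0.09×0.9768 + 0.08×0.5132 = 1.0995
E(R_P) = R_f + β_P × MRP = 4.32% + 1.0995 × 6.05% = 10.97%

10.97%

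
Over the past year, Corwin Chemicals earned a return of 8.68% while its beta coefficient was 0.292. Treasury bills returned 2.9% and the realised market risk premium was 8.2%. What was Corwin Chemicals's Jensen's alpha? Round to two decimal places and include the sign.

CAPM benchmark = R_f + β(R_m − R_f) = 2.9% + 0.292 × 8.2% = 5.2944%
α = actual − benchmark = 8.68% − 5.2944% = +3.39%

+3.39%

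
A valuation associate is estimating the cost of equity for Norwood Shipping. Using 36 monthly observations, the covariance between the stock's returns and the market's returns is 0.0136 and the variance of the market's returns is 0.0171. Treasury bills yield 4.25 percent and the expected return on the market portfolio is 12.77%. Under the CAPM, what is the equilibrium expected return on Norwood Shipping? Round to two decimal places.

β = Cov(R_i, R_m) / Var(R_m) = 0.0136 / 0.0171 = 0.7953
MRP = 12.77% − 4.25% = 8.52%
E(R) = R_f + β × MRP = 4.25% + 0.7953 × 8.52% = 11.03%

11.03%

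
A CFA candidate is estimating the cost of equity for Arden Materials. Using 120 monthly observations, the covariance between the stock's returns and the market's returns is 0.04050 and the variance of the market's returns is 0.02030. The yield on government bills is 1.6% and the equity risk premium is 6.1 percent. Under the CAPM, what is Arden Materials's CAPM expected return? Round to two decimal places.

β = Cov(R_i, R_m) / Var(R_m) = 0.04050 / 0.02030 = 1.9951
E(R) = R_f + β × MRP = 1.6% + 1.9951 × 6.1% = 13.77%

13.77%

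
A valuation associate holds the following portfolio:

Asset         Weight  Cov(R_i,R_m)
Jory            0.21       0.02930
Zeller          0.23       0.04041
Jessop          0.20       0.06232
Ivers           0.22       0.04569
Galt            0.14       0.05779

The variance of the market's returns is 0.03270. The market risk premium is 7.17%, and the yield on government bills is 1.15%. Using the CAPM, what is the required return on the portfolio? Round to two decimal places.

β_Jory = 0.02930 / 0.03270 = 0.8960
β_Zeller = 0.04041 / 0.03270 = 1.2358
β_Jessop = 0.06232 / 0.03270 = 1.9058
β_Ivers = 0.04569 / 0.03270 = 1.3972
β_Galt = 0.05779 / 0.03270 = 1.7673
β_P = Σ w_i β_i = 0.21×0.8960 + 0.23×1.2358 + 0.20×1.9058 + 0.22×1.3972 + 0.14×1.7673 = 1.4084
E(R_P) = R_f + β_P × MRP = 1.15% + 1.4084 × 7.17% = 11.25%

11.25%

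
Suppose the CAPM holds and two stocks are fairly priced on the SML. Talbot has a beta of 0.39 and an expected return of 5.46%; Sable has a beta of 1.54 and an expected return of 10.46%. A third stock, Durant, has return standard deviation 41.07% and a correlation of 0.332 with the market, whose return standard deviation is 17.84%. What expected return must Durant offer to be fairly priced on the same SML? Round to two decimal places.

7.09%

MRP = (10.46% − 5.46%) / (1.54 − 0.39) = 4.3478%
R_f = 5.46% − 0.39 × 4.3478% = 3.7644%
β_Durant = ρ·σ_i/σ_m = 0.332 × 41.07 / 17.84 = 0.7643
E(R_Durant) = R_f + β × MRP = 3.7644% + 0.7643 × 4.3478% = 7.09%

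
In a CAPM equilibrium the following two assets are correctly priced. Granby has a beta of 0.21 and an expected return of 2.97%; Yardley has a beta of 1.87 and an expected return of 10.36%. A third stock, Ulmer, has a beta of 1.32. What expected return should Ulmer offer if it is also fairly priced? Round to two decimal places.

MRP (SML slope) = (10.36% − 2.97%) / (1.87 − 0.21) = 7.39% / 1.66 = 4.4518%
R_f (intercept) = 2.97% − 0.21 × 4.4518% = 2.0351%
E(R_Ulmer) = R_f + β × MRP = 2.0351% + 1.32 × 4.4518% = 7.91%

7.91%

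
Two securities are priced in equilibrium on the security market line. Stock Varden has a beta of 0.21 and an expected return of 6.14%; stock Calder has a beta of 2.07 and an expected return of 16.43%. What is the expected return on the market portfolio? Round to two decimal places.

10.51%

Both satisfy E(R) = R_f + β·MRP, so the slope of the SML is
MRP = (16.43% − 6.14%) / (2.07 − 0.21) = 10.29% / 1.86 = 5.5323%
R_f = E(R_Varden) − β_Varden·MRP = 6.14% − 0.21 × 5.5323% = 4.9782%
E(R_m) = R_f + MRP = 4.9782% + 5.5323% = 10.51%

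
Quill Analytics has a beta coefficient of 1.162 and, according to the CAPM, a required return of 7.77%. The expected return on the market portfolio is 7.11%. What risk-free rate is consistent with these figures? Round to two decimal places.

3.04%

E(R) = R_f + β(E(R_m) − R_f) = R_f(1 − β) + β·E(R_m)
7.77% = R_f × (1 − 1.162) + 1.162 × 7.11%
7.77% = R_f × -0.162 + 8.26182%
R_f = (7.77% − 8.26182%) / -0.162 = 3.04%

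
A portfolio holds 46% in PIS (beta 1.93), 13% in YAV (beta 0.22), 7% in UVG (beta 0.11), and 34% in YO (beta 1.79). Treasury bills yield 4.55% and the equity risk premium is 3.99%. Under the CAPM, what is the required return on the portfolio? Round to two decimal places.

10.67%

β_P = Σ w_i β_i = 0.46×1.93 + 0.13×0.22 + 0.07×0.11 + 0.34×1.79 = 1.5327
E(R_P) = R_f + β_P × MRP = 4.55% + 1.5327 × 3.99% = 10.67%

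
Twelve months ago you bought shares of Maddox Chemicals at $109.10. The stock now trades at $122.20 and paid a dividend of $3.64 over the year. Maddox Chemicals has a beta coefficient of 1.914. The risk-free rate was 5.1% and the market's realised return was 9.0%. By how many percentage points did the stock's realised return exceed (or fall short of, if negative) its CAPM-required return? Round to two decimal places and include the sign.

Realised HPR = (P1 + D1 − P0) / P0 = (122.20 + 3.64 − 109.10) / 109.10 = 16.74 / 109.10 = 15.3437%
MRP = 9.0% − 5.1% = 3.90%
CAPM required = R_f + β·MRP = 5.1% + 1.914 × 3.9% = 12.5646%
α = realised − required = 15.3437% − 12.5646% = +2.78%

+2.78%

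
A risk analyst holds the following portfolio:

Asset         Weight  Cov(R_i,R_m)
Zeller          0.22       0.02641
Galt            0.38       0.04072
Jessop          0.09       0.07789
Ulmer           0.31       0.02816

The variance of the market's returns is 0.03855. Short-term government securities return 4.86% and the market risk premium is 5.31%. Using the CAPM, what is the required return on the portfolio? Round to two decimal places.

9.96%

β_Zeller = 0.02641 / 0.03855 = 0.6851
β_Galt = 0.04072 / 0.03855 = 1.0563
β_Jessop = 0.07789 / 0.03855 = 2.0205
β_Ulmer = 0.02816 / 0.03855 = 0.7305
β_P = Σ w_i β_i = 0.22×0.6851 + 0.38×1.0563 + 0.09×2.0205 + 0.31×0.7305 = 0.9604
E(R_P) = R_f + β_P × MRP = 4.86% + 0.9604 × 5.31% = 9.96%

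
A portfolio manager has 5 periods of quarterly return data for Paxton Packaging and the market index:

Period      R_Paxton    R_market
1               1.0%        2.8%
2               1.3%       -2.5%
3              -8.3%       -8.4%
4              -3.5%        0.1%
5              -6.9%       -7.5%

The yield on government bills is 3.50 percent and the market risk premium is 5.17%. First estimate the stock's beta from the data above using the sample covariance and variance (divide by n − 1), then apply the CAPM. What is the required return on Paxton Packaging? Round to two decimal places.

Mean R_i = (1.0 + 1.3 − 8.3 − 3.5 − 6.9) / 5 = -3.2800%
Mean R_m = (2.8 − 2.5 − 8.4 + 0.1 − 7.5) / 5 = -3.1000%
Σ(R_i − R̄_i)(R_m − R̄_m) = 69.8300  ⇒  Cov = 69.8300 / 4 = 17.4575
Σ(R_m − R̄_m)² = 92.8600  ⇒  Var(R_m) = 92.8600 / 4 = 23.2150
β = Cov / Var(R_m) = 17.4575 / 23.2150 = 0.7520
E(R) = R_f + β × MRP = 3.50% + 0.7520 × 5.17% = 7.39%

7.39%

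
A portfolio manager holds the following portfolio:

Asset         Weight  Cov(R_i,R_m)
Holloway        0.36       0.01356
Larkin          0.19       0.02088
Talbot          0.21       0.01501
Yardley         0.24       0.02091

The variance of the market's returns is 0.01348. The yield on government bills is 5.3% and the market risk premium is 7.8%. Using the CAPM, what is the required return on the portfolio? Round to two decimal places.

β_Holloway = 0.01356 / 0.01348 = 1.0059
β_Larkin = 0.02088 / 0.01348 = 1.5490
β_Talbot = 0.01501 / 0.01348 = 1.1135
β_Yardley = 0.02091 / 0.01348 = 1.5512
β_P = Σ w_i β_i = 0.36×1.0059 + 0.19×1.5490 + 0.21×1.1135 + 0.24×1.5512 = 1.2626
E(R_P) = R_f + β_P × MRP = 5.3% + 1.2626 × 7.8% = 15.15%

15.15%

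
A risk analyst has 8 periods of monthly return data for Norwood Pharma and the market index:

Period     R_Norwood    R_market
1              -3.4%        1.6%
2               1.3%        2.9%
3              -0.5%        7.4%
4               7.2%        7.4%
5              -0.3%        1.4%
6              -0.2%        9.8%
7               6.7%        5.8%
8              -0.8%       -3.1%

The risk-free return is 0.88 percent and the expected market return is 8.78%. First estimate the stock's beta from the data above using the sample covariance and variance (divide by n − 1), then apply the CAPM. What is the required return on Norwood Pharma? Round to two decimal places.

Mean R_i = (-3.4 + 1.3 − 0.5 + 7.2 − 0.3 − 0.2 + 6.7 − 0.8) / 8 = 1.2500%
Mean R_m = (1.6 + 2.9 + 7.4 + 7.4 + 1.4 + 9.8 + 5.8 − 3.1) / 8 = 4.1500%
Σ(R_i − R̄_i)(R_m − R̄_m) = 45.3700  ⇒  Cov = 45.3700 / 7 = 6.4814
Σ(R_m − R̄_m)² = 123.9600  ⇒  Var(R_m) = 123.9600 / 7 = 17.7086
β = Cov / Var(R_m) = 6.4814 / 17.7086 = 0.3660
MRP = 8.78% − 0.88% = 7.90%
E(R) = R_f + β × MRP = 0.88% + 0.3660 × 7.90% = 3.77%

3.77%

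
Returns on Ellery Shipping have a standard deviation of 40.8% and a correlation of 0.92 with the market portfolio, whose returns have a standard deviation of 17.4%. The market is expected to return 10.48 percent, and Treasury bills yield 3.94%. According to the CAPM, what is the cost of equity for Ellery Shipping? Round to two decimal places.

β = ρ × σ_i / σ_m = 0.92 × 40.8% / 17.4% = 2.1572
MRP = 10.48% − 3.94% = 6.54%
E(R) = 3.94% + 2.1572 × 6.54% = 18.05%

18.05%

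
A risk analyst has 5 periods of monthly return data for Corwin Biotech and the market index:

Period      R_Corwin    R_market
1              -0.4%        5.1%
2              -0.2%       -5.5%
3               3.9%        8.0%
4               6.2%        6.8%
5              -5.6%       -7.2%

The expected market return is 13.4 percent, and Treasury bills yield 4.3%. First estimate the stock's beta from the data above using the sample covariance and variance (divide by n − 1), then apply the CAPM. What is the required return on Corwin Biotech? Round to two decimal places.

8.99%

Mean R_i = (-0.4 − 0.2 + 3.9 + 6.2 − 5.6) / 5 = 0.7800%
Mean R_m = (5.1 − 5.5 + 8.0 + 6.8 − 7.2) / 5 = 1.4400%
Σ(R_i − R̄_i)(R_m − R̄_m) = 107.1240  ⇒  Cov = 107.1240 / 4 = 26.7810
Σ(R_m − R̄_m)² = 207.9720  ⇒  Var(R_m) = 207.9720 / 4 = 51.9930
β = Cov / Var(R_m) = 26.7810 / 51.9930 = 0.5151
MRP = 13.4% − 4.3% = 9.10%
E(R) = R_f + β × MRP = 4.3% + 0.5151 × 9.1% = 8.99%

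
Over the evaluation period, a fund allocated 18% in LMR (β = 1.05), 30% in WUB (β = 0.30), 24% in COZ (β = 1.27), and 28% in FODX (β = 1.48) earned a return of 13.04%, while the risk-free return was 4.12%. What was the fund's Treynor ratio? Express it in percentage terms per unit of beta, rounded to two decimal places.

β_P = 0.18×1.05 + 0.30×0.30 + 0.24×1.27 + 0.28×1.48 = 0.9982
Treynor = (R_P − R_f) / β_P = (13.04% − 4.12%) / 0.9982 = 8.92% / 0.9982 = 8.94%

8.94%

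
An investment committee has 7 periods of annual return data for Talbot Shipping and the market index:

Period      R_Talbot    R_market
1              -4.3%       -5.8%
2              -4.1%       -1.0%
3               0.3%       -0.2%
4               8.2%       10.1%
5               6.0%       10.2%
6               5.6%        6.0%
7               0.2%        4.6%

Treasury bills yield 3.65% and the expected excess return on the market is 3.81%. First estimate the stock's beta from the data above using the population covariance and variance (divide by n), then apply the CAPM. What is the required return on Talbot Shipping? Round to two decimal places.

Mean R_i = (-4.3 − 4.1 + 0.3 + 8.2 + 6.0 + 5.6 + 0.2) / 7 = 1.7000%
Mean R_m = (-5.8 − 1.0 − 0.2 + 10.1 + 10.2 + 6.0 + 4.6) / 7 = 3.4143%
Σ(R_i − R̄_i)(R_m − R̄_m) = 166.8900  ⇒  Cov = 166.8900 / 7 = 23.8414
Σ(R_m − R̄_m)² = 216.2886  ⇒  Var(R_m) = 216.2886 / 7 = 30.8984
β = Cov / Var(R_m) = 23.8414 / 30.8984 = 0.7716
E(R) = R_f + β × MRP = 3.65% + 0.7716 × 3.81% = 6.59%

6.59%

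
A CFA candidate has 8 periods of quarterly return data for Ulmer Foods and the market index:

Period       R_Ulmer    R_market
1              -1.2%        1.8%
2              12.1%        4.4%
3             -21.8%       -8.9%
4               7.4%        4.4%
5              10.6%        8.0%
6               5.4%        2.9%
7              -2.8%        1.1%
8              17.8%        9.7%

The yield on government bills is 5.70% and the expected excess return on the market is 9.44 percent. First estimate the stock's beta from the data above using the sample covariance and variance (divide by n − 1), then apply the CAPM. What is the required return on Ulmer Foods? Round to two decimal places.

25.71%

Mean R_i = (-1.2 + 12.1 − 21.8 + 7.4 + 10.6 + 5.4 − 2.8 + 17.8) / 8 = 3.4375%
Mean R_m = (1.8 + 4.4 − 8.9 + 4.4 + 8.0 + 2.9 + 1.1 + 9.7) / 8 = 2.9250%
Σ(R_i − R̄_i)(R_m − R̄_m) = 467.2625  ⇒  Cov = 467.2625 / 7 = 66.7518
Σ(R_m − R̄_m)² = 220.4350  ⇒  Var(R_m) = 220.4350 / 7 = 31.4907
β = Cov / Var(R_m) = 66.7518 / 31.4907 = 2.1197
E(R) = R_f + β × MRP = 5.70% + 2.1197 × 9.44% = 25.71%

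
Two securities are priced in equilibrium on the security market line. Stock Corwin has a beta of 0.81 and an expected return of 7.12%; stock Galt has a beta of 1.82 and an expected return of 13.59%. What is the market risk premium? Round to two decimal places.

6.41%

Both satisfy E(R) = R_f + β·MRP, so the slope of the SML is
MRP = (13.59% − 7.12%) / (1.82 − 0.81) = 6.47% / 1.01 = 6.4059%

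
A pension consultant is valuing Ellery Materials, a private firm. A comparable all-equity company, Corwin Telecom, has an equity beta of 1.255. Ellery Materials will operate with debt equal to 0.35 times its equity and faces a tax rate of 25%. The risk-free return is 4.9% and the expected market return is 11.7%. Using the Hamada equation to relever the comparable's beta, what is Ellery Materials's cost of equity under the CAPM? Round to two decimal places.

15.67%

β_L = β_U × [1 + (1 − t)(D/E)] = 1.255 × [1 + (1 − 0.25) × 0.35]
    = 1.255 × [1 + 0.75 × 0.35] = 1.255 × 1.2625 = 1.5844
MRP = 11.7% − 4.9% = 6.80%
E(R) = R_f + β_L × MRP = 4.9% + 1.5844 × 6.8% = 15.67%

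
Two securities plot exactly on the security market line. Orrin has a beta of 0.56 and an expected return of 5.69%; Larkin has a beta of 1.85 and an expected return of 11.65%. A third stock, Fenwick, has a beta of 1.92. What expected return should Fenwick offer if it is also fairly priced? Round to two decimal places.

MRP (SML slope) = (11.65% − 5.69%) / (1.85 − 0.56) = 5.96% / 1.29 = 4.6202%
R_f (intercept) = 5.69% − 0.56 × 4.6202% = 3.1027%
E(R_Fenwick) = R_f + β × MRP = 3.1027% + 1.92 × 4.6202% = 11.97%

11.97%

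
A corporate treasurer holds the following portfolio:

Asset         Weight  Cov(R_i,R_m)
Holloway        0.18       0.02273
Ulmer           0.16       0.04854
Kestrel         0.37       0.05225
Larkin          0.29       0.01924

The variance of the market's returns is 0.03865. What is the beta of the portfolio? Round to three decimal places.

0.951

β_Holloway = 0.02273 / 0.03865 = 0.5881
β_Ulmer = 0.04854 / 0.03865 = 1.2559
β_Kestrel = 0.05225 / 0.03865 = 1.3519
β_Larkin = 0.01924 / 0.03865 = 0.4978
β_P = Σ w_i β_i = 0.18×0.5881 + 0.16×1.2559 + 0.37×1.3519 + 0.29×0.4978 = 0.9514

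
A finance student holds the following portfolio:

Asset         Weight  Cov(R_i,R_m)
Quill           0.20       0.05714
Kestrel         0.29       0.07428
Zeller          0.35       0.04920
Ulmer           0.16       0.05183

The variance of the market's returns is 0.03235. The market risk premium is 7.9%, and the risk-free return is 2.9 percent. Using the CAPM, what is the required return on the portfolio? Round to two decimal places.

β_Quill = 0.05714 / 0.03235 = 1.7663
β_Kestrel = 0.07428 / 0.03235 = 2.2961
β_Zeller = 0.04920 / 0.03235 = 1.5209
β_Ulmer = 0.05183 / 0.03235 = 1.6022
β_P = Σ w_i β_i = 0.20×1.7663 + 0.29×2.2961 + 0.35×1.5209 + 0.16×1.6022 = 1.8078
E(R_P) = R_f + β_P × MRP = 2.9% + 1.8078 × 7.9% = 17.18%

17.18%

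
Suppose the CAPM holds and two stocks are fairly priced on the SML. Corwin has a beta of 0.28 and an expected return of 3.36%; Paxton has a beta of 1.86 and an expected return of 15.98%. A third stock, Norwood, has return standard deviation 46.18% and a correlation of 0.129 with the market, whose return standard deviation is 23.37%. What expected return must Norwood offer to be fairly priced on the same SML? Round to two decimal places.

MRP = (15.98% − 3.36%) / (1.86 − 0.28) = 7.9873%
R_f = 3.36% − 0.28 × 7.9873% = 1.1236%
β_Norwood = ρ·σ_i/σ_m = 0.129 × 46.18 / 23.37 = 0.2549
E(R_Norwood) = R_f + β × MRP = 1.1236% + 0.2549 × 7.9873% = 3.16%

3.16%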